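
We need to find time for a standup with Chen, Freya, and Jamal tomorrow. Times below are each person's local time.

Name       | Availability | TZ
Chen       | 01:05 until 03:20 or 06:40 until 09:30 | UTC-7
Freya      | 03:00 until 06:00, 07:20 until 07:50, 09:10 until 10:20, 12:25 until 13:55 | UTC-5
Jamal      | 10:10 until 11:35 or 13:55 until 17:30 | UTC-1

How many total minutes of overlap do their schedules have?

Chen in UTC: 08:05-10:20, 13:40-16:30 (add 7h to convert from UTC-7).
Freya in UTC: 08:00-11:00, 12:20-12:50, 14:10-15:20, 17:25-18:55 (add 5h to convert from UTC-5).
Jamal in UTC: 11:10-12:35, 14:55-18:30 (add 1h to convert from UTC-1).
Chen ∩ Freya: 08:05-10:20, 14:10-15:20.
Chen ∩ Freya ∩ Jamal: 14:55-15:20.
That's a single block of 25 minutes.

25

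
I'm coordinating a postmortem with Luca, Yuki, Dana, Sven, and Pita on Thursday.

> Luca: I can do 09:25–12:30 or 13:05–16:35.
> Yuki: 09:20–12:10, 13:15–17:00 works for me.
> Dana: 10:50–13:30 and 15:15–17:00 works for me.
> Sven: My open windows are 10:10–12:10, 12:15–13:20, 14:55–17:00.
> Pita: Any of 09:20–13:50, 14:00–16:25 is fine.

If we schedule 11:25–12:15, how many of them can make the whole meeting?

Luca, Dana, and Pita can make the full 11:25-12:15 slot — that's 3.

3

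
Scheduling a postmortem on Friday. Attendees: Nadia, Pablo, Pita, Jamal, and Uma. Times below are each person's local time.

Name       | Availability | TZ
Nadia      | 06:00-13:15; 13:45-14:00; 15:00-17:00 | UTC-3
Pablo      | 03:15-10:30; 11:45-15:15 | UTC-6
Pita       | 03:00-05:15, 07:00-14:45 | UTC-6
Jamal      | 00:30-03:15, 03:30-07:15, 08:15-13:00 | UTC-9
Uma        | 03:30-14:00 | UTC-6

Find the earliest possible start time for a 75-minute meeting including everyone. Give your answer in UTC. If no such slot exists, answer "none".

Nadia in UTC: 09:00-16:15, 16:45-17:00, 18:00-20:00 (add 3h to convert from UTC-3).
Pablo in UTC: 09:15-16:30, 17:45-21:15 (add 6h to convert from UTC-6).
Pita in UTC: 09:00-11:15, 13:00-20:45 (add 6h to convert from UTC-6).
Jamal in UTC: 09:30-12:15, 12:30-16:15, 17:15-22:00 (add 9h to convert from UTC-9).
Uma in UTC: 09:30-20:00 (add 6h to convert from UTC-6).
Nadia ∩ Pablo: 09:15-16:15, 18:00-20:00.
Nadia ∩ Pablo ∩ Pita: 09:15-11:15, 13:00-16:15, 18:00-20:00.
Nadia ∩ Pablo ∩ Pita ∩ Jamal: 09:30-11:15, 13:00-16:15, 18:00-20:00.
Nadia ∩ Pablo ∩ Pita ∩ Jamal ∩ Uma: 09:30-11:15, 13:00-16:15, 18:00-20:00.
The first common window of at least 75 minutes is 09:30-11:15, so the earliest start is 09:30.

09:30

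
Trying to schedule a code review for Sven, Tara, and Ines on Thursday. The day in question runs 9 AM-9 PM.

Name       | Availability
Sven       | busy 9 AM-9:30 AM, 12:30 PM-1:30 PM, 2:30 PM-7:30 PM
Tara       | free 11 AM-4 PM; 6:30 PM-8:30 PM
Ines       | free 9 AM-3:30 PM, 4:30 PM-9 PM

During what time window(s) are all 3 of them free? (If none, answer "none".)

11:00-12:30, 13:30-14:30, 19:30-20:30

Sven free: 09:30-12:30, 13:30-14:30, 19:30-21:00 (invert busy blocks within the working day).
Tara free: 11:00-16:00, 18:30-20:30.
Ines free: 09:00-15:30, 16:30-21:00.
Sven ∩ Tara: 11:00-12:30, 13:30-14:30, 19:30-20:30.
Sven ∩ Tara ∩ Ines: 11:00-12:30, 13:30-14:30, 19:30-20:30.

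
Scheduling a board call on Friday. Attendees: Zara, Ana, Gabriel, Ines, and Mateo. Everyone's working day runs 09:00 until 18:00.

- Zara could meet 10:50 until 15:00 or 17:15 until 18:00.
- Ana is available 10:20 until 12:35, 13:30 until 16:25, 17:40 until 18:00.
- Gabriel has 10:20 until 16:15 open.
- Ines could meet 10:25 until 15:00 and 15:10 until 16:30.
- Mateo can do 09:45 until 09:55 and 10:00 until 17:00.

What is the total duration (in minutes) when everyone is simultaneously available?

195

Zara ∩ Ana: 10:50-12:35, 13:30-15:00, 17:40-18:00.
Zara ∩ Ana ∩ Gabriel: 10:50-12:35, 13:30-15:00.
Zara ∩ Ana ∩ Gabriel ∩ Ines: 10:50-12:35, 13:30-15:00.
Zara ∩ Ana ∩ Gabriel ∩ Ines ∩ Mateo: 10:50-12:35, 13:30-15:00.
Summing the common windows: 105 + 90 = 195 minutes.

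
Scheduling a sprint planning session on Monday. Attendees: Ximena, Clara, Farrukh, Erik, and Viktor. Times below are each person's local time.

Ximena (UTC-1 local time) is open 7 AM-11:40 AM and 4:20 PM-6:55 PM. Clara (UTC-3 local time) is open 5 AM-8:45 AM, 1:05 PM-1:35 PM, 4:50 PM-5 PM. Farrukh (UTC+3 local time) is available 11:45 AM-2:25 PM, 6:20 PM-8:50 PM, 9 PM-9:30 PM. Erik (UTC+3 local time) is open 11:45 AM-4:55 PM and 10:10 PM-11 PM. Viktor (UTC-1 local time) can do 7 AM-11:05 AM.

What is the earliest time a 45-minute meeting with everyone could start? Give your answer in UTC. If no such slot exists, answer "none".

08:45

Ximena in UTC: 08:00-12:40, 17:20-19:55 (add 1h to convert from UTC-1).
Clara in UTC: 08:00-11:45, 16:05-16:35, 19:50-20:00 (add 3h to convert from UTC-3).
Farrukh in UTC: 08:45-11:25, 15:20-17:50, 18:00-18:30 (subtract 3h to convert from UTC+3).
Erik in UTC: 08:45-13:55, 19:10-20:00 (subtract 3h to convert from UTC+3).
Viktor in UTC: 08:00-12:05 (add 1h to convert from UTC-1).
Ximena ∩ Clara: 08:00-11:45, 19:50-19:55.
Ximena ∩ Clara ∩ Farrukh: 08:45-11:25.
Ximena ∩ Clara ∩ Farrukh ∩ Erik: 08:45-11:25.
Ximena ∩ Clara ∩ Farrukh ∩ Erik ∩ Viktor: 08:45-11:25.
So the common availability across everyone is 08:45-11:25.
The first common window of at least 45 minutes is 08:45-11:25, so the earliest start is 08:45.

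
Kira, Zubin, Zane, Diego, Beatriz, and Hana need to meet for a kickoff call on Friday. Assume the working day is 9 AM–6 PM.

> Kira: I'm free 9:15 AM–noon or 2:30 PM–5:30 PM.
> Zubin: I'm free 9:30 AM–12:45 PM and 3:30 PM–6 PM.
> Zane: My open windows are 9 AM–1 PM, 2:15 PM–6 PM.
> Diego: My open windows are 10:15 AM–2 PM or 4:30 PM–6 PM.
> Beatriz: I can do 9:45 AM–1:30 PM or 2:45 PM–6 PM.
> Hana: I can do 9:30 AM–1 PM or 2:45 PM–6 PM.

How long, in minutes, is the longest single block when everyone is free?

105

Kira ∩ Zubin: 09:30-12:00, 15:30-17:30.
Kira ∩ Zubin ∩ Zane: 09:30-12:00, 15:30-17:30.
Kira ∩ Zubin ∩ Zane ∩ Diego: 10:15-12:00, 16:30-17:30.
Kira ∩ Zubin ∩ Zane ∩ Diego ∩ Beatriz: 10:15-12:00, 16:30-17:30.
Kira ∩ Zubin ∩ Zane ∩ Diego ∩ Beatriz ∩ Hana: 10:15-12:00, 16:30-17:30.
The longest is 10:15-12:00 at 105 minutes.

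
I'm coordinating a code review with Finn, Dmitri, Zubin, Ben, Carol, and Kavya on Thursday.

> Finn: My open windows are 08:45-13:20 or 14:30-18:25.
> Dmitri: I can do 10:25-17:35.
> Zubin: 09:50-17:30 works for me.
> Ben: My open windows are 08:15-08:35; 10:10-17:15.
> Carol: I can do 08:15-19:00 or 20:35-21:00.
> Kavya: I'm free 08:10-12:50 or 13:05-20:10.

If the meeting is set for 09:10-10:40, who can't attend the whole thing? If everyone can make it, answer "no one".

Ben, Dmitri, Zubin

Finn: free for 09:10-10:40. Dmitri: not fully free for 09:10-10:40. Zubin: not fully free for 09:10-10:40. Ben: not fully free for 09:10-10:40. Carol: free for 09:10-10:40. Kavya: free for 09:10-10:40.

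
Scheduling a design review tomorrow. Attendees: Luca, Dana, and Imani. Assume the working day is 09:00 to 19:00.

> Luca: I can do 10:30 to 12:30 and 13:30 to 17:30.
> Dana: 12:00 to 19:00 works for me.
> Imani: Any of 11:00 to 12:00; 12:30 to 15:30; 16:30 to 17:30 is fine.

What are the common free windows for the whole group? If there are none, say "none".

Luca ∩ Dana: 12:00-12:30, 13:30-17:30.
Luca ∩ Dana ∩ Imani: 13:30-15:30, 16:30-17:30.

13:30-15:30, 16:30-17:30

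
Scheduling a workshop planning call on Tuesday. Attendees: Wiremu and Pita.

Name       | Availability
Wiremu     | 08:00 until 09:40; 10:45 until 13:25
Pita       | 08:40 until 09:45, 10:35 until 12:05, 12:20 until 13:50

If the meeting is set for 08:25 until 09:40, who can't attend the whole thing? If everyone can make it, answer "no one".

Wiremu: free for 08:25-09:40. Pita: not fully free for 08:25-09:40.

Pita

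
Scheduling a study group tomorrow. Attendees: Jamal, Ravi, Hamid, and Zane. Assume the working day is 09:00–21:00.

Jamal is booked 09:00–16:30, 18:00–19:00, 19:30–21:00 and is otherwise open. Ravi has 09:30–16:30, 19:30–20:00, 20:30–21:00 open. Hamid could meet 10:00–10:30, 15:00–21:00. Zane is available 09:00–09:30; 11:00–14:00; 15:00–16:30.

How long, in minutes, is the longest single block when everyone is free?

Jamal free: 16:30-18:00, 19:00-19:30 (invert busy blocks within the working day).
Ravi free: 09:30-16:30, 19:30-20:00, 20:30-21:00.
Hamid free: 10:00-10:30, 15:00-21:00.
Zane free: 09:00-09:30, 11:00-14:00, 15:00-16:30.
Jamal ∩ Ravi: ∅.
Jamal ∩ Ravi ∩ Hamid: ∅.
Jamal ∩ Ravi ∩ Hamid ∩ Zane: ∅.
There is no time when everyone is free.
No common window exists, so the longest block is 0 minutes.

0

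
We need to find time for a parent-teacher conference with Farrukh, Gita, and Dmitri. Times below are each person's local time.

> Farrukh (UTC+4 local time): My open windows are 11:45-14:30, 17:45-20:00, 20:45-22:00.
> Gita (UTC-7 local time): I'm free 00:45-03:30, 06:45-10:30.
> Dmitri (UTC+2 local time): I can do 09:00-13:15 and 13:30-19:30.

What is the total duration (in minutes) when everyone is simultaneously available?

345

Farrukh in UTC: 07:45-10:30, 13:45-16:00, 16:45-18:00 (subtract 4h to convert from UTC+4).
Gita in UTC: 07:45-10:30, 13:45-17:30 (add 7h to convert from UTC-7).
Dmitri in UTC: 07:00-11:15, 11:30-17:30 (subtract 2h to convert from UTC+2).
Farrukh ∩ Gita: 07:45-10:30, 13:45-16:00, 16:45-17:30.
Farrukh ∩ Gita ∩ Dmitri: 07:45-10:30, 13:45-16:00, 16:45-17:30.
Those are the intersection windows.
Summing the common windows: 165 + 135 + 45 = 345 minutes.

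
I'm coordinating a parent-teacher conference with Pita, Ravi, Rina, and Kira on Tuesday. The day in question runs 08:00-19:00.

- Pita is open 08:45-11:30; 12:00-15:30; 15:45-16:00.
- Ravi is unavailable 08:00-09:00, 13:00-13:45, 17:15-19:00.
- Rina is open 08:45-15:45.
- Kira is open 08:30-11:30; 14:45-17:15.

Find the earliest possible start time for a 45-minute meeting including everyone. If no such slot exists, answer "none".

Pita free: 08:45-11:30, 12:00-15:30, 15:45-16:00.
Ravi free: 09:00-13:00, 13:45-17:15 (invert busy blocks within the working day).
Rina free: 08:45-15:45.
Kira free: 08:30-11:30, 14:45-17:15.
Pita ∩ Ravi: 09:00-11:30, 12:00-13:00, 13:45-15:30, 15:45-16:00.
Pita ∩ Ravi ∩ Rina: 09:00-11:30, 12:00-13:00, 13:45-15:30.
Pita ∩ Ravi ∩ Rina ∩ Kira: 09:00-11:30, 14:45-15:30.
Those are the intersection windows.
The first common window of at least 45 minutes is 09:00-11:30, so the earliest start is 09:00.

09:00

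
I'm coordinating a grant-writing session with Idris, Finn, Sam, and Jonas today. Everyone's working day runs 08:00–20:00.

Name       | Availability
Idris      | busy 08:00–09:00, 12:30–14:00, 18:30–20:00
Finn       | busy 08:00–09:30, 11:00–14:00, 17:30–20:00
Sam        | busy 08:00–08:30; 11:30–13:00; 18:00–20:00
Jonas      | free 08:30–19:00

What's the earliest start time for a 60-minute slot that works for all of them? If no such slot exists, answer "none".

09:30

Idris free: 09:00-12:30, 14:00-18:30 (invert busy blocks within the working day).
Finn free: 09:30-11:00, 14:00-17:30 (invert busy blocks within the working day).
Sam free: 08:30-11:30, 13:00-18:00 (invert busy blocks within the working day).
Jonas free: 08:30-19:00.
Idris ∩ Finn: 09:30-11:00, 14:00-17:30.
Idris ∩ Finn ∩ Sam: 09:30-11:00, 14:00-17:30.
Idris ∩ Finn ∩ Sam ∩ Jonas: 09:30-11:00, 14:00-17:30.
So the common availability across everyone is 09:30-11:00, 14:00-17:30.
The first common window of at least 60 minutes is 09:30-11:00, so the earliest start is 09:30.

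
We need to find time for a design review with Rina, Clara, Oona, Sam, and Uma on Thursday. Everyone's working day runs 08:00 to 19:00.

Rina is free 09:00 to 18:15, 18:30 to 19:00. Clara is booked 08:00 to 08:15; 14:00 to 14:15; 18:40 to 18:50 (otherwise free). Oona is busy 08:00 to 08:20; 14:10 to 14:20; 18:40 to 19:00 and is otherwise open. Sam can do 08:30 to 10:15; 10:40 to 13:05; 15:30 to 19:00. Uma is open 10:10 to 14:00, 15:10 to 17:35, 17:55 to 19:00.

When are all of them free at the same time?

Rina free: 09:00-18:15, 18:30-19:00.
Clara free: 08:15-14:00, 14:15-18:40, 18:50-19:00 (invert busy blocks within the working day).
Oona free: 08:20-14:10, 14:20-18:40 (invert busy blocks within the working day).
Sam free: 08:30-10:15, 10:40-13:05, 15:30-19:00.
Uma free: 10:10-14:00, 15:10-17:35, 17:55-19:00.
Rina ∩ Clara: 09:00-14:00, 14:15-18:15, 18:30-18:40, 18:50-19:00.
Rina ∩ Clara ∩ Oona: 09:00-14:00, 14:20-18:15, 18:30-18:40.
Rina ∩ Clara ∩ Oona ∩ Sam: 09:00-10:15, 10:40-13:05, 15:30-18:15, 18:30-18:40.
Rina ∩ Clara ∩ Oona ∩ Sam ∩ Uma: 10:10-10:15, 10:40-13:05, 15:30-17:35, 17:55-18:15, 18:30-18:40.
So the common availability across everyone is 10:10-10:15, 10:40-13:05, 15:30-17:35, 17:55-18:15, 18:30-18:40.

10:10-10:15, 10:40-13:05, 15:30-17:35, 17:55-18:15, 18:30-18:40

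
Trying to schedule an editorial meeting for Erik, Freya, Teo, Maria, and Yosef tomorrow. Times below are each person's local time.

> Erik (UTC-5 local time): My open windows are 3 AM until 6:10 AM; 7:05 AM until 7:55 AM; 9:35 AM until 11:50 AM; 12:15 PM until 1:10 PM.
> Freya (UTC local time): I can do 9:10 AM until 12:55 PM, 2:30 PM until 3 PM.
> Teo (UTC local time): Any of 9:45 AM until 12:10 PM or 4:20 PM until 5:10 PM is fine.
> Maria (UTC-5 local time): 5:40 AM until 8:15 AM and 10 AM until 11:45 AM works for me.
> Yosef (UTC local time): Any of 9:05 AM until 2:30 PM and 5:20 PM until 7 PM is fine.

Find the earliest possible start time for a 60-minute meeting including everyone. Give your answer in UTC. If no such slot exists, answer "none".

Erik in UTC: 08:00-11:10, 12:05-12:55, 14:35-16:50, 17:15-18:10 (add 5h to convert from UTC-5).
Freya in UTC: 09:10-12:55, 14:30-15:00.
Teo in UTC: 09:45-12:10, 16:20-17:10.
Maria in UTC: 10:40-13:15, 15:00-16:45 (add 5h to convert from UTC-5).
Yosef in UTC: 09:05-14:30, 17:20-19:00.
Erik ∩ Freya: 09:10-11:10, 12:05-12:55, 14:35-15:00.
Erik ∩ Freya ∩ Teo: 09:45-11:10, 12:05-12:10.
Erik ∩ Freya ∩ Teo ∩ Maria: 10:40-11:10, 12:05-12:10.
Erik ∩ Freya ∩ Teo ∩ Maria ∩ Yosef: 10:40-11:10, 12:05-12:10.
No common window is at least 60 minutes long.

none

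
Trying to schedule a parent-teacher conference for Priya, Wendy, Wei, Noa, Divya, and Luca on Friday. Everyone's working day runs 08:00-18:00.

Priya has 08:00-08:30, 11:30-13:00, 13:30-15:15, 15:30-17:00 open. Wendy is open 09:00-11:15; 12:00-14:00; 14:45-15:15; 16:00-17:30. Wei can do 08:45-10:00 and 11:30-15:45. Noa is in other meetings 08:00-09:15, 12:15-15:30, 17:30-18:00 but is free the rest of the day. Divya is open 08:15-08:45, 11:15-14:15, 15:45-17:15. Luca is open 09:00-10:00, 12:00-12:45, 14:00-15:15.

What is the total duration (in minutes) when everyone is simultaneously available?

15

Priya free: 08:00-08:30, 11:30-13:00, 13:30-15:15, 15:30-17:00.
Wendy free: 09:00-11:15, 12:00-14:00, 14:45-15:15, 16:00-17:30.
Wei free: 08:45-10:00, 11:30-15:45.
Noa free: 09:15-12:15, 15:30-17:30 (invert busy blocks within the working day).
Divya free: 08:15-08:45, 11:15-14:15, 15:45-17:15.
Luca free: 09:00-10:00, 12:00-12:45, 14:00-15:15.
Priya ∩ Wendy: 12:00-13:00, 13:30-14:00, 14:45-15:15, 16:00-17:00.
Priya ∩ Wendy ∩ Wei: 12:00-13:00, 13:30-14:00, 14:45-15:15.
Priya ∩ Wendy ∩ Wei ∩ Noa: 12:00-12:15.
Priya ∩ Wendy ∩ Wei ∩ Noa ∩ Divya: 12:00-12:15.
Priya ∩ Wendy ∩ Wei ∩ Noa ∩ Divya ∩ Luca: 12:00-12:15.
That's a single block of 15 minutes.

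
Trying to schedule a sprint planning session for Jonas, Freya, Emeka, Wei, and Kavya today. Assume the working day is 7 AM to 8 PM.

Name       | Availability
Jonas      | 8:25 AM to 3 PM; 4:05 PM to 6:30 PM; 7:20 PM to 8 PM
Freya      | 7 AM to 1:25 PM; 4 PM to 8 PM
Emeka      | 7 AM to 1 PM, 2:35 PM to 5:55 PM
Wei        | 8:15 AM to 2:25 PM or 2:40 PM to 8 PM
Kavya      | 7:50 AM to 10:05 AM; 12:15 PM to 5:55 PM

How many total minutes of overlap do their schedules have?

Jonas ∩ Freya: 08:25-13:25, 16:05-18:30, 19:20-20:00.
Jonas ∩ Freya ∩ Emeka: 08:25-13:00, 16:05-17:55.
Jonas ∩ Freya ∩ Emeka ∩ Wei: 08:25-13:00, 16:05-17:55.
Jonas ∩ Freya ∩ Emeka ∩ Wei ∩ Kavya: 08:25-10:05, 12:15-13:00, 16:05-17:55.
Summing the common windows: 100 + 45 + 110 = 255 minutes.

255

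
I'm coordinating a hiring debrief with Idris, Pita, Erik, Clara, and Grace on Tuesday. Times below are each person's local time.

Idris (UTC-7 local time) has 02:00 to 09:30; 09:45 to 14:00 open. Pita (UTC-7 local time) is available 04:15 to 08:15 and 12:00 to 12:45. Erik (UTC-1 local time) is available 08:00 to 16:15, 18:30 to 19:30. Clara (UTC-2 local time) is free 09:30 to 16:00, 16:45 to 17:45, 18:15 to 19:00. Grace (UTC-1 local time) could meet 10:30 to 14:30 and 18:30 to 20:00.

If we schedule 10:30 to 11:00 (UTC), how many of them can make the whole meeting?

Idris in UTC: 09:00-16:30, 16:45-21:00 (add 7h to convert from UTC-7).
Pita in UTC: 11:15-15:15, 19:00-19:45 (add 7h to convert from UTC-7).
Erik in UTC: 09:00-17:15, 19:30-20:30 (add 1h to convert from UTC-1).
Clara in UTC: 11:30-18:00, 18:45-19:45, 20:15-21:00 (add 2h to convert from UTC-2).
Grace in UTC: 11:30-15:30, 19:30-21:00 (add 1h to convert from UTC-1).
Idris and Erik can make the full 10:30-11:00 slot — that's 2.

2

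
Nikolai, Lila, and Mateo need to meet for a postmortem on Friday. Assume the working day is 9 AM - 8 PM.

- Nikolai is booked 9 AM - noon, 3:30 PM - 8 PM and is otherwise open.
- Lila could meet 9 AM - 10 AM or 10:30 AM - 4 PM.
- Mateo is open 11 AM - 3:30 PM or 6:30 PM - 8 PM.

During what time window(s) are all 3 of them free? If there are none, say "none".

Nikolai free: 12:00-15:30 (invert busy blocks within the working day).
Lila free: 09:00-10:00, 10:30-16:00.
Mateo free: 11:00-15:30, 18:30-20:00.
Nikolai ∩ Lila: 12:00-15:30.
Nikolai ∩ Lila ∩ Mateo: 12:00-15:30.

12:00-15:30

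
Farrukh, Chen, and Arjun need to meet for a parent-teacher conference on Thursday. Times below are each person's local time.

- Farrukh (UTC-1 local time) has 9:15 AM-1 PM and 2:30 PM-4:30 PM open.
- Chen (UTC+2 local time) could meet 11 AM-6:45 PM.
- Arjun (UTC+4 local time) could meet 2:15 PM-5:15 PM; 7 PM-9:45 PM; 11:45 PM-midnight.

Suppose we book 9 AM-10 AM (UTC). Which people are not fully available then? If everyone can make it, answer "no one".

Farrukh in UTC: 10:15-14:00, 15:30-17:30 (add 1h to convert from UTC-1).
Chen in UTC: 09:00-16:45 (subtract 2h to convert from UTC+2).
Arjun in UTC: 10:15-13:15, 15:00-17:45, 19:45-20:00 (subtract 4h to convert from UTC+4).
Farrukh: not fully free for 09:00-10:00. Chen: free for 09:00-10:00. Arjun: not fully free for 09:00-10:00.

Arjun, Farrukh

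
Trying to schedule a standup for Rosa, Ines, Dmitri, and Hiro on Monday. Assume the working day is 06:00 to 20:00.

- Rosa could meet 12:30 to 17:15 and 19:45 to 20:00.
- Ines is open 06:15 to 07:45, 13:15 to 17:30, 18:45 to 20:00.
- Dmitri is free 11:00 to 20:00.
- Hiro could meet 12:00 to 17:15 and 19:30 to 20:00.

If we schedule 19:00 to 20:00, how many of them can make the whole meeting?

2

Ines and Dmitri can make the full 19:00-20:00 slot — that's 2.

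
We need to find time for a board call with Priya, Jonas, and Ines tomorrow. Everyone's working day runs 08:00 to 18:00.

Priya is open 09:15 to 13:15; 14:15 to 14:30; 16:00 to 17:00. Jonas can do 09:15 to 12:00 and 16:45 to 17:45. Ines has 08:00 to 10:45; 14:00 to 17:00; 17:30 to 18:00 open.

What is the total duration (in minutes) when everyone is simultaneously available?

105

Priya ∩ Jonas: 09:15-12:00, 16:45-17:00.
Priya ∩ Jonas ∩ Ines: 09:15-10:45, 16:45-17:00.
Summing the common windows: 90 + 15 = 105 minutes.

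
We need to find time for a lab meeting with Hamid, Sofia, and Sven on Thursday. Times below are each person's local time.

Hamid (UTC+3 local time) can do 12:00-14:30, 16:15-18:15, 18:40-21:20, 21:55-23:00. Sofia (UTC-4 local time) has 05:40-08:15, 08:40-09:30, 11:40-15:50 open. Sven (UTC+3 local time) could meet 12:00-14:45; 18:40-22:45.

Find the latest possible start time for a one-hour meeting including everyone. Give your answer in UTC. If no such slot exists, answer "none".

Hamid in UTC: 09:00-11:30, 13:15-15:15, 15:40-18:20, 18:55-20:00 (subtract 3h to convert from UTC+3).
Sofia in UTC: 09:40-12:15, 12:40-13:30, 15:40-19:50 (add 4h to convert from UTC-4).
Sven in UTC: 09:00-11:45, 15:40-19:45 (subtract 3h to convert from UTC+3).
Hamid ∩ Sofia: 09:40-11:30, 13:15-13:30, 15:40-18:20, 18:55-19:50.
Hamid ∩ Sofia ∩ Sven: 09:40-11:30, 15:40-18:20, 18:55-19:45.
The last common window of at least 60 minutes is 15:40-18:20; a 60-minute meeting can start as late as 17:20 and still end by 18:20.

17:20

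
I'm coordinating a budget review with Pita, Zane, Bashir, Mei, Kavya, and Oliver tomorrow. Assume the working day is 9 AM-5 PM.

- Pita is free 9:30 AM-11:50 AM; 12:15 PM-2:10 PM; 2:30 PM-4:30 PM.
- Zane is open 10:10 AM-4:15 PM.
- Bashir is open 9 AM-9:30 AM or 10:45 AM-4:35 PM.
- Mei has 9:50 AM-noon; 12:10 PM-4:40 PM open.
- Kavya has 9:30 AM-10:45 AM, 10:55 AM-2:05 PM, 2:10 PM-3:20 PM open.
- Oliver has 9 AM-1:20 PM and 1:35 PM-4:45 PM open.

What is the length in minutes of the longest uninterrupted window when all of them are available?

Pita ∩ Zane: 10:10-11:50, 12:15-14:10, 14:30-16:15.
Pita ∩ Zane ∩ Bashir: 10:45-11:50, 12:15-14:10, 14:30-16:15.
Pita ∩ Zane ∩ Bashir ∩ Mei: 10:45-11:50, 12:15-14:10, 14:30-16:15.
Pita ∩ Zane ∩ Bashir ∩ Mei ∩ Kavya: 10:55-11:50, 12:15-14:05, 14:30-15:20.
Pita ∩ Zane ∩ Bashir ∩ Mei ∩ Kavya ∩ Oliver: 10:55-11:50, 12:15-13:20, 13:35-14:05, 14:30-15:20.
So the common availability across everyone is 10:55-11:50, 12:15-13:20, 13:35-14:05, 14:30-15:20.
The longest is 12:15-13:20 at 65 minutes.

65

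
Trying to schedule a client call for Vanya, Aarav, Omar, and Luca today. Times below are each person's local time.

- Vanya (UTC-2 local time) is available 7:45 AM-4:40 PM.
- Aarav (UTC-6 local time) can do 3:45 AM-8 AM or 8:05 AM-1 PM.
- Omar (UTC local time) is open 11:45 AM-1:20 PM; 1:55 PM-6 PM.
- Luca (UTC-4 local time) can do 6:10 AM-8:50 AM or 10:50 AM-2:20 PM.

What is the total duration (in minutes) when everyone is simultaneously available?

Vanya in UTC: 09:45-18:40 (add 2h to convert from UTC-2).
Aarav in UTC: 09:45-14:00, 14:05-19:00 (add 6h to convert from UTC-6).
Omar in UTC: 11:45-13:20, 13:55-18:00.
Luca in UTC: 10:10-12:50, 14:50-18:20 (add 4h to convert from UTC-4).
Vanya ∩ Aarav: 09:45-14:00, 14:05-18:40.
Vanya ∩ Aarav ∩ Omar: 11:45-13:20, 13:55-14:00, 14:05-18:00.
Vanya ∩ Aarav ∩ Omar ∩ Luca: 11:45-12:50, 14:50-18:00.
Summing the common windows: 65 + 190 = 255 minutes.

255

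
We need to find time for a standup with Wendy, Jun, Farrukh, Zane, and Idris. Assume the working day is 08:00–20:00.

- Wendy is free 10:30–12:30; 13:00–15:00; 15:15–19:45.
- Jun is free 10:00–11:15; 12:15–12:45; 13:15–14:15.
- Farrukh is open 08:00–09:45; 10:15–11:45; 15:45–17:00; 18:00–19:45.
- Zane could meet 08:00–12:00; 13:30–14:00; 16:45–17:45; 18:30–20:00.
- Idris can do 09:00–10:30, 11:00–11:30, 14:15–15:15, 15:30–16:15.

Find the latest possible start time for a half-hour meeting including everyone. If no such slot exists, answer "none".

Wendy ∩ Jun: 10:30-11:15, 12:15-12:30, 13:15-14:15.
Wendy ∩ Jun ∩ Farrukh: 10:30-11:15.
Wendy ∩ Jun ∩ Farrukh ∩ Zane: 10:30-11:15.
Wendy ∩ Jun ∩ Farrukh ∩ Zane ∩ Idris: 11:00-11:15.
Those are the intersection windows.
No common window is at least 30 minutes long.

none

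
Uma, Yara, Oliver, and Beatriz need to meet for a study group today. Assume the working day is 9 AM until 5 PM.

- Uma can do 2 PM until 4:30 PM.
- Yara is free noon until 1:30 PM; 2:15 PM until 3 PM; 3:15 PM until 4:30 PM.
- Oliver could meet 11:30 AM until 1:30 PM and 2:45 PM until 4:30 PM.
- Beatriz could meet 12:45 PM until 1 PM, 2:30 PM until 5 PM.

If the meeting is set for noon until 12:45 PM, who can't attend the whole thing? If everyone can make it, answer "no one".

Beatriz, Uma

Uma: not fully free for 12:00-12:45. Yara: free for 12:00-12:45. Oliver: free for 12:00-12:45. Beatriz: not fully free for 12:00-12:45.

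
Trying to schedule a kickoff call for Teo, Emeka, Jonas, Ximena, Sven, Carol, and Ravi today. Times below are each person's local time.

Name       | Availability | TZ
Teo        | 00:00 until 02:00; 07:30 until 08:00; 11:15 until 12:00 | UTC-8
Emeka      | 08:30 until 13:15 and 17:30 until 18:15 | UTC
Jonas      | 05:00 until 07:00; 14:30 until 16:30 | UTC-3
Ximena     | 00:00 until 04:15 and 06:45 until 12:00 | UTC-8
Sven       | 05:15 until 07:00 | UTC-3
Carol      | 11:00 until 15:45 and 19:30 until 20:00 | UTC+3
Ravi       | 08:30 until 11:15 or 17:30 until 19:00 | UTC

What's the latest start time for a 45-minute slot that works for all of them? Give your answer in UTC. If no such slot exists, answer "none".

Teo in UTC: 08:00-10:00, 15:30-16:00, 19:15-20:00 (add 8h to convert from UTC-8).
Emeka in UTC: 08:30-13:15, 17:30-18:15.
Jonas in UTC: 08:00-10:00, 17:30-19:30 (add 3h to convert from UTC-3).
Ximena in UTC: 08:00-12:15, 14:45-20:00 (add 8h to convert from UTC-8).
Sven in UTC: 08:15-10:00 (add 3h to convert from UTC-3).
Carol in UTC: 08:00-12:45, 16:30-17:00 (subtract 3h to convert from UTC+3).
Ravi in UTC: 08:30-11:15, 17:30-19:00.
Teo ∩ Emeka: 08:30-10:00.
Teo ∩ Emeka ∩ Jonas: 08:30-10:00.
Teo ∩ Emeka ∩ Jonas ∩ Ximena: 08:30-10:00.
Teo ∩ Emeka ∩ Jonas ∩ Ximena ∩ Sven: 08:30-10:00.
Teo ∩ Emeka ∩ Jonas ∩ Ximena ∩ Sven ∩ Carol: 08:30-10:00.
Teo ∩ Emeka ∩ Jonas ∩ Ximena ∩ Sven ∩ Carol ∩ Ravi: 08:30-10:00.
Those are the intersection windows.
The last common window of at least 45 minutes is 08:30-10:00; a 45-minute meeting can start as late as 09:15 and still end by 10:00.

09:15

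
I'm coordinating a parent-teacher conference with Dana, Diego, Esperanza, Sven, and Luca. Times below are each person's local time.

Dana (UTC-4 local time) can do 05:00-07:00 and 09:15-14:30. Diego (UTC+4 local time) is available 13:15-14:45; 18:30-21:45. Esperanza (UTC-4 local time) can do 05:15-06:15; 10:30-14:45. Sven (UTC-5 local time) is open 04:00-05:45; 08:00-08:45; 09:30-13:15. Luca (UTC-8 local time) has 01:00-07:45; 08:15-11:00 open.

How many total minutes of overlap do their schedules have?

225

Dana in UTC: 09:00-11:00, 13:15-18:30 (add 4h to convert from UTC-4).
Diego in UTC: 09:15-10:45, 14:30-17:45 (subtract 4h to convert from UTC+4).
Esperanza in UTC: 09:15-10:15, 14:30-18:45 (add 4h to convert from UTC-4).
Sven in UTC: 09:00-10:45, 13:00-13:45, 14:30-18:15 (add 5h to convert from UTC-5).
Luca in UTC: 09:00-15:45, 16:15-19:00 (add 8h to convert from UTC-8).
Dana ∩ Diego: 09:15-10:45, 14:30-17:45.
Dana ∩ Diego ∩ Esperanza: 09:15-10:15, 14:30-17:45.
Dana ∩ Diego ∩ Esperanza ∩ Sven: 09:15-10:15, 14:30-17:45.
Dana ∩ Diego ∩ Esperanza ∩ Sven ∩ Luca: 09:15-10:15, 14:30-15:45, 16:15-17:45.
Summing the common windows: 60 + 75 + 90 = 225 minutes.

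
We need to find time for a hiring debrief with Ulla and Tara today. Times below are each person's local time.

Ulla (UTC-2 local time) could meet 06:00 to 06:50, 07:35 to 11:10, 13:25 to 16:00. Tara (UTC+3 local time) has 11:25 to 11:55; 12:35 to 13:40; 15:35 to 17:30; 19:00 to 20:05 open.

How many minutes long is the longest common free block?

65

Ulla in UTC: 08:00-08:50, 09:35-13:10, 15:25-18:00 (add 2h to convert from UTC-2).
Tara in UTC: 08:25-08:55, 09:35-10:40, 12:35-14:30, 16:00-17:05 (subtract 3h to convert from UTC+3).
Ulla ∩ Tara: 08:25-08:50, 09:35-10:40, 12:35-13:10, 16:00-17:05.
The longest is 09:35-10:40 at 65 minutes.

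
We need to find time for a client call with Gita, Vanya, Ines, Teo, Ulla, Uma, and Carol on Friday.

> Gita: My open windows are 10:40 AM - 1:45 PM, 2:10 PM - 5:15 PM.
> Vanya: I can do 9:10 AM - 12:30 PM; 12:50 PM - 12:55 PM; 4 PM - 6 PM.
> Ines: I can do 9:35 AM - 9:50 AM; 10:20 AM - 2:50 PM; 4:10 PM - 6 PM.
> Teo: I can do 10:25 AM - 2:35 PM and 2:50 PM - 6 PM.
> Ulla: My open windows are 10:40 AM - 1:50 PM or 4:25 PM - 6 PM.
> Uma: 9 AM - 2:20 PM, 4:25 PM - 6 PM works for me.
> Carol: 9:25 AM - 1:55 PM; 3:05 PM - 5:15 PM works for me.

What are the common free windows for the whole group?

10:40-12:30, 12:50-12:55, 16:25-17:15

Gita ∩ Vanya: 10:40-12:30, 12:50-12:55, 16:00-17:15.
Gita ∩ Vanya ∩ Ines: 10:40-12:30, 12:50-12:55, 16:10-17:15.
Gita ∩ Vanya ∩ Ines ∩ Teo: 10:40-12:30, 12:50-12:55, 16:10-17:15.
Gita ∩ Vanya ∩ Ines ∩ Teo ∩ Ulla: 10:40-12:30, 12:50-12:55, 16:25-17:15.
Gita ∩ Vanya ∩ Ines ∩ Teo ∩ Ulla ∩ Uma: 10:40-12:30, 12:50-12:55, 16:25-17:15.
Gita ∩ Vanya ∩ Ines ∩ Teo ∩ Ulla ∩ Uma ∩ Carol: 10:40-12:30, 12:50-12:55, 16:25-17:15.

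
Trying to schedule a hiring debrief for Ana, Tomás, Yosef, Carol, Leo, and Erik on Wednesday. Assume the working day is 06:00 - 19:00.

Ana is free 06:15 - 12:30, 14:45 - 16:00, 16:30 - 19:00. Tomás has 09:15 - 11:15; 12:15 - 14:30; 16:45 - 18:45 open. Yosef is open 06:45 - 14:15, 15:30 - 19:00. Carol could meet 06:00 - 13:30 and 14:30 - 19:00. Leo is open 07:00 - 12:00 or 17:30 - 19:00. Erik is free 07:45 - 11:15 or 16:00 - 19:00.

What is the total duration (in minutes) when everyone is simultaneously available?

195

Ana ∩ Tomás: 09:15-11:15, 12:15-12:30, 16:45-18:45.
Ana ∩ Tomás ∩ Yosef: 09:15-11:15, 12:15-12:30, 16:45-18:45.
Ana ∩ Tomás ∩ Yosef ∩ Carol: 09:15-11:15, 12:15-12:30, 16:45-18:45.
Ana ∩ Tomás ∩ Yosef ∩ Carol ∩ Leo: 09:15-11:15, 17:30-18:45.
Ana ∩ Tomás ∩ Yosef ∩ Carol ∩ Leo ∩ Erik: 09:15-11:15, 17:30-18:45.
Summing the common windows: 120 + 75 = 195 minutes.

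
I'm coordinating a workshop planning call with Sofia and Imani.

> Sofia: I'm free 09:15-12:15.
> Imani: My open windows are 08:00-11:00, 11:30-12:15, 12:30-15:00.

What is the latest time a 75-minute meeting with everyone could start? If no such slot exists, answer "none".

Sofia ∩ Imani: 09:15-11:00, 11:30-12:15.
So the common availability across everyone is 09:15-11:00, 11:30-12:15.
The last common window of at least 75 minutes is 09:15-11:00; a 75-minute meeting can start as late as 09:45 and still end by 11:00.

09:45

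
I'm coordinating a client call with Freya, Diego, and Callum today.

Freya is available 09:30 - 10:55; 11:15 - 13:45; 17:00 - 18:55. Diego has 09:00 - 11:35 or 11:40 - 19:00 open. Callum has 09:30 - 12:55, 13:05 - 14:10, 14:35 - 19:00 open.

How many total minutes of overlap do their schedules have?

335

Freya ∩ Diego: 09:30-10:55, 11:15-11:35, 11:40-13:45, 17:00-18:55.
Freya ∩ Diego ∩ Callum: 09:30-10:55, 11:15-11:35, 11:40-12:55, 13:05-13:45, 17:00-18:55.
Summing the common windows: 85 + 20 + 75 + 40 + 115 = 335 minutes.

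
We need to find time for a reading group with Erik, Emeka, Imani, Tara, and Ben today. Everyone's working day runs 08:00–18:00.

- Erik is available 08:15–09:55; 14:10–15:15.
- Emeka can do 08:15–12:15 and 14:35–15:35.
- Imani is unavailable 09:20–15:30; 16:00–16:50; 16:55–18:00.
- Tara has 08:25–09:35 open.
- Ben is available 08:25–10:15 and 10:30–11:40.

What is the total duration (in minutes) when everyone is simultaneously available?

Erik free: 08:15-09:55, 14:10-15:15.
Emeka free: 08:15-12:15, 14:35-15:35.
Imani free: 08:00-09:20, 15:30-16:00, 16:50-16:55 (invert busy blocks within the working day).
Tara free: 08:25-09:35.
Ben free: 08:25-10:15, 10:30-11:40.
Erik ∩ Emeka: 08:15-09:55, 14:35-15:15.
Erik ∩ Emeka ∩ Imani: 08:15-09:20.
Erik ∩ Emeka ∩ Imani ∩ Tara: 08:25-09:20.
Erik ∩ Emeka ∩ Imani ∩ Tara ∩ Ben: 08:25-09:20.
That's a single block of 55 minutes.

55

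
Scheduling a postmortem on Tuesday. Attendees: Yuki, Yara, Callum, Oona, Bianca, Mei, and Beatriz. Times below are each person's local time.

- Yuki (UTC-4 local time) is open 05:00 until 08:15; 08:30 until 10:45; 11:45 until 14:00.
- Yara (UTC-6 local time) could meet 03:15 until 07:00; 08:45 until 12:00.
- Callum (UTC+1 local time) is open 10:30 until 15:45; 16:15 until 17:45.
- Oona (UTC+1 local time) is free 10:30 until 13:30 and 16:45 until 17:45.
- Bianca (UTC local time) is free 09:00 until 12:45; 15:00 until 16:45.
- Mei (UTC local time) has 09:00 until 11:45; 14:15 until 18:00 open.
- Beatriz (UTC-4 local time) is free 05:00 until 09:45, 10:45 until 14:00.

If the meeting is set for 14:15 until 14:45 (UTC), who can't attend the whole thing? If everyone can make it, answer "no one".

Yuki in UTC: 09:00-12:15, 12:30-14:45, 15:45-18:00 (add 4h to convert from UTC-4).
Yara in UTC: 09:15-13:00, 14:45-18:00 (add 6h to convert from UTC-6).
Callum in UTC: 09:30-14:45, 15:15-16:45 (subtract 1h to convert from UTC+1).
Oona in UTC: 09:30-12:30, 15:45-16:45 (subtract 1h to convert from UTC+1).
Bianca in UTC: 09:00-12:45, 15:00-16:45.
Mei in UTC: 09:00-11:45, 14:15-18:00.
Beatriz in UTC: 09:00-13:45, 14:45-18:00 (add 4h to convert from UTC-4).
Yuki: free for 14:15-14:45. Yara: not fully free for 14:15-14:45. Callum: free for 14:15-14:45. Oona: not fully free for 14:15-14:45. Bianca: not fully free for 14:15-14:45. Mei: free for 14:15-14:45. Beatriz: not fully free for 14:15-14:45.

Beatriz, Bianca, Oona, Yara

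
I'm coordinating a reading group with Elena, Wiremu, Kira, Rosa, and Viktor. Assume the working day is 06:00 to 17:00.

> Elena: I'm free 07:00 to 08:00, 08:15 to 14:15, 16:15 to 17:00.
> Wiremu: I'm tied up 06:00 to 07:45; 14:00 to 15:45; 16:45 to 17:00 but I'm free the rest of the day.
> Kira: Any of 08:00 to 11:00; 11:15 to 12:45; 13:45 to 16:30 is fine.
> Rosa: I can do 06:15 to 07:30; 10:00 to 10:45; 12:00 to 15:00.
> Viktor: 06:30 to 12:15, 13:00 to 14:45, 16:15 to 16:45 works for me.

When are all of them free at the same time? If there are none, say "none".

Elena free: 07:00-08:00, 08:15-14:15, 16:15-17:00.
Wiremu free: 07:45-14:00, 15:45-16:45 (invert busy blocks within the working day).
Kira free: 08:00-11:00, 11:15-12:45, 13:45-16:30.
Rosa free: 06:15-07:30, 10:00-10:45, 12:00-15:00.
Viktor free: 06:30-12:15, 13:00-14:45, 16:15-16:45.
Elena ∩ Wiremu: 07:45-08:00, 08:15-14:00, 16:15-16:45.
Elena ∩ Wiremu ∩ Kira: 08:15-11:00, 11:15-12:45, 13:45-14:00, 16:15-16:30.
Elena ∩ Wiremu ∩ Kira ∩ Rosa: 10:00-10:45, 12:00-12:45, 13:45-14:00.
Elena ∩ Wiremu ∩ Kira ∩ Rosa ∩ Viktor: 10:00-10:45, 12:00-12:15, 13:45-14:00.
Those are the intersection windows.

10:00-10:45, 12:00-12:15, 13:45-14:00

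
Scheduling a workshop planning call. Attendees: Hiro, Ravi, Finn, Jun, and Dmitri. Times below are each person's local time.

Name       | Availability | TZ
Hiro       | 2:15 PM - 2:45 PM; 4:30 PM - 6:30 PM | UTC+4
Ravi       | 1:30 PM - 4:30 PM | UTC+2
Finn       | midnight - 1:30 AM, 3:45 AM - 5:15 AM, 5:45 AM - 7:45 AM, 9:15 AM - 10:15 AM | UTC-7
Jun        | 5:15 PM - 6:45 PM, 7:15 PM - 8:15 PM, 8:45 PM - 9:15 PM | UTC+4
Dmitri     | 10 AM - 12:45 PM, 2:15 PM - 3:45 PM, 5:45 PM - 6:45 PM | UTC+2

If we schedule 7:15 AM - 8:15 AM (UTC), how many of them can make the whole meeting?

Hiro in UTC: 10:15-10:45, 12:30-14:30 (subtract 4h to convert from UTC+4).
Ravi in UTC: 11:30-14:30 (subtract 2h to convert from UTC+2).
Finn in UTC: 07:00-08:30, 10:45-12:15, 12:45-14:45, 16:15-17:15 (add 7h to convert from UTC-7).
Jun in UTC: 13:15-14:45, 15:15-16:15, 16:45-17:15 (subtract 4h to convert from UTC+4).
Dmitri in UTC: 08:00-10:45, 12:15-13:45, 15:45-16:45 (subtract 2h to convert from UTC+2).
Finn can make the full 07:15-08:15 slot — that's 1.

1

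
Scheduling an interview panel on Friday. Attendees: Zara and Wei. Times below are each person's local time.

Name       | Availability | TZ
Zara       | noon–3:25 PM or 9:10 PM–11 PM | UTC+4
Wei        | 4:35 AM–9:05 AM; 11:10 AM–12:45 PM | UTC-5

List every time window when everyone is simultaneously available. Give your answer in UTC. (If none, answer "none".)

09:35-11:25, 17:10-17:45

Zara in UTC: 08:00-11:25, 17:10-19:00 (subtract 4h to convert from UTC+4).
Wei in UTC: 09:35-14:05, 16:10-17:45 (add 5h to convert from UTC-5).
Zara ∩ Wei: 09:35-11:25, 17:10-17:45.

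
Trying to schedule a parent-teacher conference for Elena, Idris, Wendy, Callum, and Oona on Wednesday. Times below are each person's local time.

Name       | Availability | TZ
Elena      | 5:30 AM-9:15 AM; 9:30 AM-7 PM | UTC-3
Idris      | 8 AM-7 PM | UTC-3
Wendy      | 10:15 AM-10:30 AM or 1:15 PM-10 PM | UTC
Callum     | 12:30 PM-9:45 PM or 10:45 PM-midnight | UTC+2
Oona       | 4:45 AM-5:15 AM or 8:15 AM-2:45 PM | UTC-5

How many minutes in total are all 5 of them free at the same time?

390

Elena in UTC: 08:30-12:15, 12:30-22:00 (add 3h to convert from UTC-3).
Idris in UTC: 11:00-22:00 (add 3h to convert from UTC-3).
Wendy in UTC: 10:15-10:30, 13:15-22:00.
Callum in UTC: 10:30-19:45, 20:45-22:00 (subtract 2h to convert from UTC+2).
Oona in UTC: 09:45-10:15, 13:15-19:45 (add 5h to convert from UTC-5).
Elena ∩ Idris: 11:00-12:15, 12:30-22:00.
Elena ∩ Idris ∩ Wendy: 13:15-22:00.
Elena ∩ Idris ∩ Wendy ∩ Callum: 13:15-19:45, 20:45-22:00.
Elena ∩ Idris ∩ Wendy ∩ Callum ∩ Oona: 13:15-19:45.
So the common availability across everyone is 13:15-19:45.
That's a single block of 390 minutes.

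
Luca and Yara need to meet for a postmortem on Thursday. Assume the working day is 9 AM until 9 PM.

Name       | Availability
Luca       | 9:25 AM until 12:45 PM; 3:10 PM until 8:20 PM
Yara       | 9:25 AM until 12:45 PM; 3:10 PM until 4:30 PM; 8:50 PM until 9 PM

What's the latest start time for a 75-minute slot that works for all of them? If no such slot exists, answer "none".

Luca ∩ Yara: 09:25-12:45, 15:10-16:30.
So the common availability across everyone is 09:25-12:45, 15:10-16:30.
The last common window of at least 75 minutes is 15:10-16:30; a 75-minute meeting can start as late as 15:15 and still end by 16:30.

15:15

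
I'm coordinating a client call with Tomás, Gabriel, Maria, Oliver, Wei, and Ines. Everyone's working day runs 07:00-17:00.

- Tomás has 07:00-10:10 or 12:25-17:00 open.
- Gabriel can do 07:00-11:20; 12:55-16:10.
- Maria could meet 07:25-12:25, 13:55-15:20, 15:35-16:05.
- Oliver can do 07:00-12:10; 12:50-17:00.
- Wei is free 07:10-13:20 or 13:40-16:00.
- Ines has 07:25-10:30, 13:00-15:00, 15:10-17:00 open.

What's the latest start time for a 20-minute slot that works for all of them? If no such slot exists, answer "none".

Tomás ∩ Gabriel: 07:00-10:10, 12:55-16:10.
Tomás ∩ Gabriel ∩ Maria: 07:25-10:10, 13:55-15:20, 15:35-16:05.
Tomás ∩ Gabriel ∩ Maria ∩ Oliver: 07:25-10:10, 13:55-15:20, 15:35-16:05.
Tomás ∩ Gabriel ∩ Maria ∩ Oliver ∩ Wei: 07:25-10:10, 13:55-15:20, 15:35-16:00.
Tomás ∩ Gabriel ∩ Maria ∩ Oliver ∩ Wei ∩ Ines: 07:25-10:10, 13:55-15:00, 15:10-15:20, 15:35-16:00.
The last common window of at least 20 minutes is 15:35-16:00; a 20-minute meeting can start as late as 15:40 and still end by 16:00.

15:40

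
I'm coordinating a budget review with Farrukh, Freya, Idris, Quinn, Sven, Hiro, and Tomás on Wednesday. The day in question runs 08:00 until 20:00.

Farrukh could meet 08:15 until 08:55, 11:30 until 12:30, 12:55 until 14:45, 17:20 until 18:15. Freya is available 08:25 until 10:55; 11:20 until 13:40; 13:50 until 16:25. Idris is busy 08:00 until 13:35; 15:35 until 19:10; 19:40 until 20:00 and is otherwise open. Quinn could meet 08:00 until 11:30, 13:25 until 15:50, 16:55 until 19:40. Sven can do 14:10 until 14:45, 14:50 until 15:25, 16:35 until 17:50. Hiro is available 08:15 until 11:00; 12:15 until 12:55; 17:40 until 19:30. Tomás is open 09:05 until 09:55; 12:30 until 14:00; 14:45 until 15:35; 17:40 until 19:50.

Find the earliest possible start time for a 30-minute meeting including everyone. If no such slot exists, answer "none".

Farrukh free: 08:15-08:55, 11:30-12:30, 12:55-14:45, 17:20-18:15.
Freya free: 08:25-10:55, 11:20-13:40, 13:50-16:25.
Idris free: 13:35-15:35, 19:10-19:40 (invert busy blocks within the working day).
Quinn free: 08:00-11:30, 13:25-15:50, 16:55-19:40.
Sven free: 14:10-14:45, 14:50-15:25, 16:35-17:50.
Hiro free: 08:15-11:00, 12:15-12:55, 17:40-19:30.
Tomás free: 09:05-09:55, 12:30-14:00, 14:45-15:35, 17:40-19:50.
Farrukh ∩ Freya: 08:25-08:55, 11:30-12:30, 12:55-13:40, 13:50-14:45.
Farrukh ∩ Freya ∩ Idris: 13:35-13:40, 13:50-14:45.
Farrukh ∩ Freya ∩ Idris ∩ Quinn: 13:35-13:40, 13:50-14:45.
Farrukh ∩ Freya ∩ Idris ∩ Quinn ∩ Sven: 14:10-14:45.
Farrukh ∩ Freya ∩ Idris ∩ Quinn ∩ Sven ∩ Hiro: ∅.
Farrukh ∩ Freya ∩ Idris ∩ Quinn ∩ Sven ∩ Hiro ∩ Tomás: ∅.
There is no time when everyone is free.
No common window is at least 30 minutes long.

none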